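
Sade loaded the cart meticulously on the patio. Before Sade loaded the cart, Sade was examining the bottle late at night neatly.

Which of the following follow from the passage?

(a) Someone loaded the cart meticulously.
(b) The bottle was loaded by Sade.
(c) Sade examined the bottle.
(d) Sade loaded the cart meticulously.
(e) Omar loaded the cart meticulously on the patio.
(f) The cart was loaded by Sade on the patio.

(a) Entailed — every conjunct here is already in the original loading event.
(b) Not entailed — Sade loaded the cart, not the bottle; the bottle belongs to the examining event.
(c) Entailed — 'examine' is an activity; 'was examining' entails that some examining happened, so 'examined' holds.
(d) Entailed — dropping 'on the patio' leaves a sub-description the original still satisfies.
(e) Not entailed — the passage has Sade loading the cart, not Omar.
(f) Entailed — the original entails any weakening of itself; this just drops 'meticulously'.

(a), (c), (d), (f)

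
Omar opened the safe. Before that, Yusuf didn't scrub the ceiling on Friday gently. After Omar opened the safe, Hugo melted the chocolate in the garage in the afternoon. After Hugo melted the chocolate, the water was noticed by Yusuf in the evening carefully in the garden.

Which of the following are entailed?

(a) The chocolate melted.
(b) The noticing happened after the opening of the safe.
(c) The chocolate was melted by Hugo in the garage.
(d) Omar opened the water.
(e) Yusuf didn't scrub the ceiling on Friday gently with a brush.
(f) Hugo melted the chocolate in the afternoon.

(a) Entailed — 'Hugo melted the chocolate' is causative; it entails the inchoative 'the chocolate melted'.
(b) Entailed — the narrative places the opening before the noticing.
(c) Entailed — every conjunct here is already in the original melting event.
(d) Not entailed — Omar opened the safe, not the water; the water belongs to the noticing event.
(e) Entailed — under negation, adding a further restriction is entailed: if no such scrubbing event occurred, none occurred with a brush either.
(f) Entailed — dropping 'in the garage' leaves a sub-description the original still satisfies.

(a), (b), (c), (e), (f)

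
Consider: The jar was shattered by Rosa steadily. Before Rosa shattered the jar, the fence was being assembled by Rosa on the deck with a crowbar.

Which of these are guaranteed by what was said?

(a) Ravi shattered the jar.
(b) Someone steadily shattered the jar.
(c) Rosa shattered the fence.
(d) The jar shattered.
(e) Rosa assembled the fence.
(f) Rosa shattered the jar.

(b), (d), (f)

(a) Not entailed — the passage has Rosa shattering the jar, not Ravi.
(b) Entailed — generalizing the agent leaves a sub-description the original still satisfies.
(c) Not entailed — Rosa shattered the jar, not the fence; the fence belongs to the assembling event.
(d) Entailed — 'Rosa shattered the jar' is causative; it entails the inchoative 'the jar shattered'.
(e) Not entailed — 'was assembling' is progressive on an accomplishment; it does not entail the completed 'assembled'.
(f) Entailed — every conjunct here is already in the original shattering event.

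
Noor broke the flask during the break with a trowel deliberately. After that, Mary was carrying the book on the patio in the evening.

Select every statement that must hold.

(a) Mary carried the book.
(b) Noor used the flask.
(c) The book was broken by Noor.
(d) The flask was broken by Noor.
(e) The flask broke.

(a) Entailed — 'carry' is an activity; 'was carrying' entails that some carrying happened, so 'carried' holds.
(b) Not entailed — the flask is the patient, not an instrument — Noor used a trowel.
(c) Not entailed — Noor broke the flask, not the book; the book belongs to the carrying event.
(d) Entailed — dropping 'with a trowel', 'deliberately', 'during the break' leaves a sub-description the original still satisfies.
(e) Entailed — 'Noor broke the flask' is causative; it entails the inchoative 'the flask broke'.

(a), (d), (e)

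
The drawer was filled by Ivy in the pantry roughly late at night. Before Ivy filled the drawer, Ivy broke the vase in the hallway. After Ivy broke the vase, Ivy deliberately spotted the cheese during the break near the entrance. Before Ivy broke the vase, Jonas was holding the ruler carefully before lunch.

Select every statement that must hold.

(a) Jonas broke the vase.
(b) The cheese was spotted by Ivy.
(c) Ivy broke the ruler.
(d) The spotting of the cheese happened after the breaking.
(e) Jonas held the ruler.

(b), (d), (e)

(a) Not entailed — the passage has Ivy breaking the vase, not Jonas.
(b) Entailed — the original entails any weakening of itself; this just drops 'near the entrance', 'during the break', 'deliberately'.
(c) Not entailed — Ivy broke the vase, not the ruler; the ruler belongs to the holding event.
(d) Entailed — the narrative places the breaking before the spotting.
(e) Entailed — 'hold' is an activity; 'was holding' entails that some holding happened, so 'held' holds.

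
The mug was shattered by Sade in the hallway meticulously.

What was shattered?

'the mug' marks the patient of the shattering event.

the mug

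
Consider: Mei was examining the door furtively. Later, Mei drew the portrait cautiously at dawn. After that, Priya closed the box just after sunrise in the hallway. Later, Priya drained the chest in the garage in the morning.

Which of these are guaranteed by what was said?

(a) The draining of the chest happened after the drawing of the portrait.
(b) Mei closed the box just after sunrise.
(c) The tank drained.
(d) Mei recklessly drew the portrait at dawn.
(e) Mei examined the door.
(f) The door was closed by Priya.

(a) Entailed — the narrative places the drawing before the draining.
(b) Not entailed — the passage has Priya closing the box, not Mei.
(c) Not entailed — the chest is what drained, not the tank.
(d) Not entailed — 'recklessly' adds a manner not in (and inconsistent with) the original.
(e) Entailed — 'examine' is an activity; 'was examining' entails that some examining happened, so 'examined' holds.
(f) Not entailed — Priya closed the box, not the door; the door belongs to the examining event.

(a), (e)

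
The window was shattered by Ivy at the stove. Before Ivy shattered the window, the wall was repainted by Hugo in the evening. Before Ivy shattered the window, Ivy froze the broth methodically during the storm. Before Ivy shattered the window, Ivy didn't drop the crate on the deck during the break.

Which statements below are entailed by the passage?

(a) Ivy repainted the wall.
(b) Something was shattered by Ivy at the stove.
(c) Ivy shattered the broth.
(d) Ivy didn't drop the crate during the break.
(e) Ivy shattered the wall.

(b)

(a) Not entailed — the passage has Hugo repainting the wall, not Ivy.
(b) Entailed — the original entails any weakening of itself; this just generalizes the patient.
(c) Not entailed — Ivy shattered the window, not the broth; the broth belongs to the freezing event.
(d) Not entailed — dropping 'on the deck' under negation is not valid — the original leaves open that Ivy dropped the crate some other way.
(e) Not entailed — Ivy shattered the window, not the wall; the wall belongs to the repainting event.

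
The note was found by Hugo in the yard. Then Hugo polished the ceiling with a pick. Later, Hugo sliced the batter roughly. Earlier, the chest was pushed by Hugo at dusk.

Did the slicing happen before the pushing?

The narrative orders the pushing before the slicing.

no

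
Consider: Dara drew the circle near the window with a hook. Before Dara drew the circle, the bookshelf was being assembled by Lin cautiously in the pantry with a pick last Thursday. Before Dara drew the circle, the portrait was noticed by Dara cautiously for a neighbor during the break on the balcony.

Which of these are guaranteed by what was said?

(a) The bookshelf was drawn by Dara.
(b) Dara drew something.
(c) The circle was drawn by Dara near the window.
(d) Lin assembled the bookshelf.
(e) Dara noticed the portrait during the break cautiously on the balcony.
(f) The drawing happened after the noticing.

(b), (c), (e), (f)

(a) Not entailed — Dara drew the circle, not the bookshelf; the bookshelf belongs to the assembling event.
(b) Entailed — every conjunct here is already in the original drawing event.
(c) Entailed — this follows by dropping conjuncts from the drawing event's description.
(d) Not entailed — 'was assembling' is progressive on an accomplishment; it does not entail the completed 'assembled'.
(e) Entailed — every conjunct here is already in the original noticing event.
(f) Entailed — the narrative places the noticing before the drawing.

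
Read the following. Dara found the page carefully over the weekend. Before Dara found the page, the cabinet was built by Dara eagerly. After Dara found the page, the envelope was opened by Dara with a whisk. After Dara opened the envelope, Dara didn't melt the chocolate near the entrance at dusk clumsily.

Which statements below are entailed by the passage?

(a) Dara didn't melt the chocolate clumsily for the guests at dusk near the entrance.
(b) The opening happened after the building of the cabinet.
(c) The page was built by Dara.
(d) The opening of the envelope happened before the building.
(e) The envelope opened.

(a) Entailed — under negation, adding a further restriction is entailed: if no such melting event occurred, none occurred for the guests either.
(b) Entailed — the narrative places the building before the opening.
(c) Not entailed — Dara built the cabinet, not the page; the page belongs to the finding event.
(d) Not entailed — the narrative places the building before the opening, not after.
(e) Entailed — 'Dara opened the envelope' is causative; it entails the inchoative 'the envelope opened'.

(a), (b), (e)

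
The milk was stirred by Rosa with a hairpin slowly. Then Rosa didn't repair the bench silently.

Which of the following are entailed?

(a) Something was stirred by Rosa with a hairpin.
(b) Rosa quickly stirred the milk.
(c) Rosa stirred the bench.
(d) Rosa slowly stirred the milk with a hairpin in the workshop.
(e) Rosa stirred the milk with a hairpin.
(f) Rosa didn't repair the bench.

(a) Entailed — this follows by dropping conjuncts from the stirring event's description.
(b) Not entailed — 'quickly' adds a manner not in (and inconsistent with) the original.
(c) Not entailed — Rosa stirred the milk, not the bench; the bench belongs to the repairing event.
(d) Not entailed — 'in the workshop' adds information not in the original event.
(e) Entailed — every conjunct here is already in the original stirring event.
(f) Not entailed — dropping 'silently' under negation is not valid — the original leaves open that Rosa repaired the bench some other way.

(a), (e)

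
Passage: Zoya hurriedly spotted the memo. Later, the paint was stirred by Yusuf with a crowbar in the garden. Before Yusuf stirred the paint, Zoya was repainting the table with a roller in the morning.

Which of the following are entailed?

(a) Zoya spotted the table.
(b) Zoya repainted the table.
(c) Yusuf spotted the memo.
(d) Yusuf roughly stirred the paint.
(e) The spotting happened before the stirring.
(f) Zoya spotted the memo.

(e), (f)

(a) Not entailed — Zoya spotted the memo, not the table; the table belongs to the repainting event.
(b) Not entailed — 'was repainting' is progressive on an accomplishment; it does not entail the completed 'repainted'.
(c) Not entailed — the passage has Zoya spotting the memo, not Yusuf.
(d) Not entailed — 'roughly' adds information not in the original event.
(e) Entailed — the narrative places the spotting before the stirring.
(f) Entailed — every conjunct here is already in the original spotting event.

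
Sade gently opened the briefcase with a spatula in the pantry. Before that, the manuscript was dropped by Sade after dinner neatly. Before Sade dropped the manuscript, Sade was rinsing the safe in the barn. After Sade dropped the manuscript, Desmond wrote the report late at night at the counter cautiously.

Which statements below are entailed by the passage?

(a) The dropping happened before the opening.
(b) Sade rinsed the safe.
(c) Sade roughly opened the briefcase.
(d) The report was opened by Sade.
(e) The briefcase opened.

(a), (b), (e)

(a) Entailed — the narrative places the dropping before the opening.
(b) Entailed — 'rinse' is an activity; 'was rinsing' entails that some rinsing happened, so 'rinsed' holds.
(c) Not entailed — 'roughly' adds a manner not in (and inconsistent with) the original.
(d) Not entailed — Sade opened the briefcase, not the report; the report belongs to the writing event.
(e) Entailed — 'Sade opened the briefcase' is causative; it entails the inchoative 'the briefcase opened'.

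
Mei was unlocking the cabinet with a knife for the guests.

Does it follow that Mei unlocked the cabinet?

no

'was unlocking' is progressive; for an accomplishment like 'unlock the cabinet', it doesn't entail completion.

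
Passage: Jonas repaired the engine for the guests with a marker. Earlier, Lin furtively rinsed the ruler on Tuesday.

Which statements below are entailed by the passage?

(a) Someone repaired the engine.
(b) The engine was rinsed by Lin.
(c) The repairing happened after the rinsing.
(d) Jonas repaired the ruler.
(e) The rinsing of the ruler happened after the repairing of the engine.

(a) Entailed — every conjunct here is already in the original repairing event.
(b) Not entailed — Lin rinsed the ruler, not the engine; the engine belongs to the repairing event.
(c) Entailed — the narrative places the rinsing before the repairing.
(d) Not entailed — Jonas repaired the engine, not the ruler; the ruler belongs to the rinsing event.
(e) Not entailed — the narrative places the rinsing before the repairing, not after.

(a), (c)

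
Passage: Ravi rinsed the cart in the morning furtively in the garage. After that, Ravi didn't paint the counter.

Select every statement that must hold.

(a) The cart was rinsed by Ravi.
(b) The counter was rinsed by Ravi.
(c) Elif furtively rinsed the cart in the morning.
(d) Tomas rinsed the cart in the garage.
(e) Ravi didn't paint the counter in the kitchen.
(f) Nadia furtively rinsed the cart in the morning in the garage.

(a), (e)

(a) Entailed — the original entails any weakening of itself; this just drops 'furtively', 'in the garage', 'in the morning'.
(b) Not entailed — Ravi rinsed the cart, not the counter; the counter belongs to the painting event.
(c) Not entailed — the passage has Ravi rinsing the cart, not Elif.
(d) Not entailed — the passage has Ravi rinsing the cart, not Tomas.
(e) Entailed — under negation, adding a further restriction is entailed: if no such painting event occurred, none occurred in the kitchen either.
(f) Not entailed — the passage has Ravi rinsing the cart, not Nadia.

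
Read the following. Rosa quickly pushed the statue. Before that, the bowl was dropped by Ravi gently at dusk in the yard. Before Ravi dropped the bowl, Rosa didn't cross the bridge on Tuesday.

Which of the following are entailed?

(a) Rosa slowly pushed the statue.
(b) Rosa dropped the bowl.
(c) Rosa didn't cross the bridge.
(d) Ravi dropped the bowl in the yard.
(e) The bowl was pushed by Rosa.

(a) Not entailed — 'slowly' adds a manner not in (and inconsistent with) the original.
(b) Not entailed — the passage has Ravi dropping the bowl, not Rosa.
(c) Not entailed — dropping 'on Tuesday' under negation is not valid — the original leaves open that Rosa crossed the bridge some other way.
(d) Entailed — the original entails any weakening of itself; this just drops 'at dusk', 'gently'.
(e) Not entailed — Rosa pushed the statue, not the bowl; the bowl belongs to the dropping event.

(d)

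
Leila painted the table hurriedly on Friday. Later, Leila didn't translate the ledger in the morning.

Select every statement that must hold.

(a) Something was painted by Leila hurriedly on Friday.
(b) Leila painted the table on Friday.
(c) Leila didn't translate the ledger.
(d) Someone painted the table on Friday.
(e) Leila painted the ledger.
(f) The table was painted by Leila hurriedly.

(a) Entailed — this follows by dropping conjuncts from the painting event's description.
(b) Entailed — every conjunct here is already in the original painting event.
(c) Not entailed — dropping 'in the morning' under negation is not valid — the original leaves open that Leila translated the ledger some other way.
(d) Entailed — every conjunct here is already in the original painting event.
(e) Not entailed — Leila painted the table, not the ledger; the ledger belongs to the translating event.
(f) Entailed — this follows by dropping conjuncts from the painting event's description.

(a), (b), (d), (f)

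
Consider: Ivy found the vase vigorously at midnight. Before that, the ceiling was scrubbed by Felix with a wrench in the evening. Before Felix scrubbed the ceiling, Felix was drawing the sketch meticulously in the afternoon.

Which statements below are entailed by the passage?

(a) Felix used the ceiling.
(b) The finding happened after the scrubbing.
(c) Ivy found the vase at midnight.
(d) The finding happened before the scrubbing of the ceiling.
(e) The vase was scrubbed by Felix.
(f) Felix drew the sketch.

(a) Not entailed — the ceiling is the patient, not an instrument — Felix used a wrench.
(b) Entailed — the narrative places the scrubbing before the finding.
(c) Entailed — dropping 'vigorously' leaves a sub-description the original still satisfies.
(d) Not entailed — the narrative places the scrubbing before the finding, not after.
(e) Not entailed — Felix scrubbed the ceiling, not the vase; the vase belongs to the finding event.
(f) Not entailed — 'was drawing' is progressive on an accomplishment; it does not entail the completed 'drew'.

(b), (c)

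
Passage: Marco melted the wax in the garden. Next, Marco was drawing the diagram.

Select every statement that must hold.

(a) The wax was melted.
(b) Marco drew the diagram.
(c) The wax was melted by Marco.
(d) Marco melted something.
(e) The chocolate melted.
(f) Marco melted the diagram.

(a) Entailed — the original entails any weakening of itself; this just drops 'in the garden' and generalizes the agent.
(b) Not entailed — 'was drawing' is progressive on an accomplishment; it does not entail the completed 'drew'.
(c) Entailed — dropping 'in the garden' leaves a sub-description the original still satisfies.
(d) Entailed — the original entails any weakening of itself; this just drops 'in the garden' and generalizes the patient.
(e) Not entailed — the wax is what melted, not the chocolate.
(f) Not entailed — Marco melted the wax, not the diagram; the diagram belongs to the drawing event.

(a), (c), (d)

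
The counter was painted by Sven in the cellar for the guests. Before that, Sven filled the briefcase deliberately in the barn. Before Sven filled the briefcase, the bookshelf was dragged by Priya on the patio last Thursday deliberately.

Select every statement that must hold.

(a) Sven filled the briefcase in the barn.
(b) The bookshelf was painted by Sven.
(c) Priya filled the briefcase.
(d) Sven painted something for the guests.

(a) Entailed — every conjunct here is already in the original filling event.
(b) Not entailed — Sven painted the counter, not the bookshelf; the bookshelf belongs to the dragging event.
(c) Not entailed — the passage has Sven filling the briefcase, not Priya.
(d) Entailed — this follows by dropping conjuncts from the painting event's description.

(a), (d)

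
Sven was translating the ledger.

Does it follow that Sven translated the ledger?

no

'was translating' is progressive; for an accomplishment like 'translate the ledger', it doesn't entail completion.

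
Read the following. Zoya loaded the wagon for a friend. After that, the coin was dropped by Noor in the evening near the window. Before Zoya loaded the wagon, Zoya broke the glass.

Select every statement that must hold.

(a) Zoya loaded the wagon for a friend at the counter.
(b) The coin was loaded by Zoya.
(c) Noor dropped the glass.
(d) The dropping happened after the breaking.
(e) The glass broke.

(a) Not entailed — 'at the counter' adds information not in the original event.
(b) Not entailed — Zoya loaded the wagon, not the coin; the coin belongs to the dropping event.
(c) Not entailed — Noor dropped the coin, not the glass; the glass belongs to the breaking event.
(d) Entailed — the narrative places the breaking before the dropping.
(e) Entailed — 'Zoya broke the glass' is causative; it entails the inchoative 'the glass broke'.

(d), (e)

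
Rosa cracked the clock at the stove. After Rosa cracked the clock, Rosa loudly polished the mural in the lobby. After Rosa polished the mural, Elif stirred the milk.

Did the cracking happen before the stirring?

The narrative orders the cracking before the stirring.

yes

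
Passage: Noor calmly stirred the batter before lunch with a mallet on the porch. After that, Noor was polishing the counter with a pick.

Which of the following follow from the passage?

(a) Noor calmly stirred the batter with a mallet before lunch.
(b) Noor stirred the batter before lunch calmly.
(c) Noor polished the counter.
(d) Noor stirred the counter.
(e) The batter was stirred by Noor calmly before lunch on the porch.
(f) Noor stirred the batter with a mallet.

(a) Entailed — every conjunct here is already in the original stirring event.
(b) Entailed — the original entails any weakening of itself; this just drops 'with a mallet', 'on the porch'.
(c) Entailed — 'polish' is an activity; 'was polishing' entails that some polishing happened, so 'polished' holds.
(d) Not entailed — Noor stirred the batter, not the counter; the counter belongs to the polishing event.
(e) Entailed — the original entails any weakening of itself; this just drops 'with a mallet'.
(f) Entailed — this follows by dropping conjuncts from the stirring event's description.

(a), (b), (c), (e), (f)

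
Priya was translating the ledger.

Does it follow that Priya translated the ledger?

'was translating' is progressive; for an accomplishment like 'translate the ledger', it doesn't entail completion.

no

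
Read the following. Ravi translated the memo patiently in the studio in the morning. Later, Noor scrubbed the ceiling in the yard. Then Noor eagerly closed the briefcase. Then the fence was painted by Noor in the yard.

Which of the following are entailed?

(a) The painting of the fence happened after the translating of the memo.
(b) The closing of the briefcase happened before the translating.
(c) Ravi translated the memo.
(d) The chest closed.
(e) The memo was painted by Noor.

(a) Entailed — the narrative places the translating before the painting.
(b) Not entailed — the narrative places the translating before the closing, not after.
(c) Entailed — the original entails any weakening of itself; this just drops 'in the morning', 'in the studio', 'patiently'.
(d) Not entailed — the briefcase is what closed, not the chest.
(e) Not entailed — Noor painted the fence, not the memo; the memo belongs to the translating event.

(a), (c)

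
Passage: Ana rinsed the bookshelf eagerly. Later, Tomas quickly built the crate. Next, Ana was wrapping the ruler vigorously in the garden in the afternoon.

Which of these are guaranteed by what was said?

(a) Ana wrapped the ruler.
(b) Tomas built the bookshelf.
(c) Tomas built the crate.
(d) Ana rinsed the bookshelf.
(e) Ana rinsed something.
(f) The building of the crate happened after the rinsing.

(c), (d), (e), (f)

(a) Not entailed — 'was wrapping' is progressive on an accomplishment; it does not entail the completed 'wrapped'.
(b) Not entailed — Tomas built the crate, not the bookshelf; the bookshelf belongs to the rinsing event.
(c) Entailed — every conjunct here is already in the original building event.
(d) Entailed — the original entails any weakening of itself; this just drops 'eagerly'.
(e) Entailed — every conjunct here is already in the original rinsing event.
(f) Entailed — the narrative places the rinsing before the building.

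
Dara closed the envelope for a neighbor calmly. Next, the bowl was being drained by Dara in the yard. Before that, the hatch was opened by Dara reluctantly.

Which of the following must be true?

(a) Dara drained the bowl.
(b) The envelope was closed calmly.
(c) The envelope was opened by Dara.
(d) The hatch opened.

(a) Not entailed — 'was draining' is progressive on an accomplishment; it does not entail the completed 'drained'.
(b) Entailed — every conjunct here is already in the original closing event.
(c) Not entailed — Dara opened the hatch, not the envelope; the envelope belongs to the closing event.
(d) Entailed — 'Dara opened the hatch' is causative; it entails the inchoative 'the hatch opened'.

(b), (d)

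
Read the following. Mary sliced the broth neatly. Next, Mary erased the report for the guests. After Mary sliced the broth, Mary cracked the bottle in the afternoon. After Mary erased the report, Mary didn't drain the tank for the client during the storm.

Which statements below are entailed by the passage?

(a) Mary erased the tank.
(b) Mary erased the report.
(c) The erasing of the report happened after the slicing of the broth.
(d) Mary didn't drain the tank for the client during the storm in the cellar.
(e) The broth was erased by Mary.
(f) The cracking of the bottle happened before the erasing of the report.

(a) Not entailed — Mary erased the report, not the tank; the tank belongs to the draining event.
(b) Entailed — this follows by dropping conjuncts from the erasing event's description.
(c) Entailed — the narrative places the slicing before the erasing.
(d) Entailed — under negation, adding a further restriction is entailed: if no such draining event occurred, none occurred in the cellar either.
(e) Not entailed — Mary erased the report, not the broth; the broth belongs to the slicing event.
(f) Not entailed — the narrative doesn't order the cracking relative to the erasing.

(b), (c), (d)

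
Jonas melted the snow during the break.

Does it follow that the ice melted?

no

Nothing is said about any ice; only the snow is affected.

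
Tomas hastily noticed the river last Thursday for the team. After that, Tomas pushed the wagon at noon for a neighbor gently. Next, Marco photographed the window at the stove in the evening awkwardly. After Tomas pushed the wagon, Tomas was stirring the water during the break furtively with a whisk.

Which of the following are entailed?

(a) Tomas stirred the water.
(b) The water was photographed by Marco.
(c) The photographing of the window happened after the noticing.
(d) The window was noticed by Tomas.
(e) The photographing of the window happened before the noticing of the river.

(a), (c)

(a) Entailed — 'stir' is an activity; 'was stirring' entails that some stirring happened, so 'stirred' holds.
(b) Not entailed — Marco photographed the window, not the water; the water belongs to the stirring event.
(c) Entailed — the narrative places the noticing before the photographing.
(d) Not entailed — Tomas noticed the river, not the window; the window belongs to the photographing event.
(e) Not entailed — the narrative places the noticing before the photographing, not after.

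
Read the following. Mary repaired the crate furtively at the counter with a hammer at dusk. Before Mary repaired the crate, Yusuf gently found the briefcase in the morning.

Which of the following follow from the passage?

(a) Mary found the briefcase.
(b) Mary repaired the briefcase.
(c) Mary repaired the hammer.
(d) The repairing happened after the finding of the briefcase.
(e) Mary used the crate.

(d)

(a) Not entailed — the passage has Yusuf finding the briefcase, not Mary.
(b) Not entailed — Mary repaired the crate, not the briefcase; the briefcase belongs to the finding event.
(c) Not entailed — the hammer is the instrument, not what was repaired.
(d) Entailed — the narrative places the finding before the repairing.
(e) Not entailed — the crate is the patient, not an instrument — Mary used a hammer.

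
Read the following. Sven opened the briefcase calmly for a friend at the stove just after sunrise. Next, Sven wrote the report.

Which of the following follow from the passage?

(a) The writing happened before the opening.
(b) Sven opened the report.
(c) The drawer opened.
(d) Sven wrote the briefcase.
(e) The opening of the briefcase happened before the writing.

(e)

(a) Not entailed — the narrative places the opening before the writing, not after.
(b) Not entailed — Sven opened the briefcase, not the report; the report belongs to the writing event.
(c) Not entailed — the briefcase is what opened, not the drawer.
(d) Not entailed — Sven wrote the report, not the briefcase; the briefcase belongs to the opening event.
(e) Entailed — the narrative places the opening before the writing.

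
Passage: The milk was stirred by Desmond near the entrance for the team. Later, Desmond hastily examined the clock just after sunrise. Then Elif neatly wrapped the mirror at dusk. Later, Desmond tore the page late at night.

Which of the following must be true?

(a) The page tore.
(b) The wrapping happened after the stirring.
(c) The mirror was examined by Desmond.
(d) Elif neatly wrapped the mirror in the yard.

(a), (b)

(a) Entailed — 'Desmond tore the page' is causative; it entails the inchoative 'the page tore'.
(b) Entailed — the narrative places the stirring before the wrapping.
(c) Not entailed — Desmond examined the clock, not the mirror; the mirror belongs to the wrapping event.
(d) Not entailed — 'in the yard' adds information not in the original event.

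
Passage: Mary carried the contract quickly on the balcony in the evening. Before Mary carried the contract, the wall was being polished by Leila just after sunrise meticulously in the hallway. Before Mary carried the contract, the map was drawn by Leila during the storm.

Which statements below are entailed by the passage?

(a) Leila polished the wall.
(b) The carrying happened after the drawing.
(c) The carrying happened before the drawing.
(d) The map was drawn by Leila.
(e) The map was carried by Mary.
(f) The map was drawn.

(a), (b), (d), (f)

(a) Entailed — 'polish' is an activity; 'was polishing' entails that some polishing happened, so 'polished' holds.
(b) Entailed — the narrative places the drawing before the carrying.
(c) Not entailed — the narrative places the drawing before the carrying, not after.
(d) Entailed — this follows by dropping conjuncts from the drawing event's description.
(e) Not entailed — Mary carried the contract, not the map; the map belongs to the drawing event.
(f) Entailed — every conjunct here is already in the original drawing event.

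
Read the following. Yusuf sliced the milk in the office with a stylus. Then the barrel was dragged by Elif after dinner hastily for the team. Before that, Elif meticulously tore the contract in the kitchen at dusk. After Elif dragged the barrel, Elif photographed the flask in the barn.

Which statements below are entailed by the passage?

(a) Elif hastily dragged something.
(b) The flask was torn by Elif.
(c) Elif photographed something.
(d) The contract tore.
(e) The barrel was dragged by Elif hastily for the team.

(a), (c), (d), (e)

(a) Entailed — the original entails any weakening of itself; this just drops 'after dinner', 'for the team' and generalizes the patient.
(b) Not entailed — Elif tore the contract, not the flask; the flask belongs to the photographing event.
(c) Entailed — every conjunct here is already in the original photographing event.
(d) Entailed — 'Elif tore the contract' is causative; it entails the inchoative 'the contract tore'.
(e) Entailed — this follows by dropping conjuncts from the dragging event's description.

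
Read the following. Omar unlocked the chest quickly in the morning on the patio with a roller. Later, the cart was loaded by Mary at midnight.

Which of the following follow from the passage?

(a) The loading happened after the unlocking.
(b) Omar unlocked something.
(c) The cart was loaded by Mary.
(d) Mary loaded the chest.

(a) Entailed — the narrative places the unlocking before the loading.
(b) Entailed — dropping 'quickly', 'in the morning', 'with a roller', 'on the patio' and generalizing the patient leaves a sub-description the original still satisfies.
(c) Entailed — the original entails any weakening of itself; this just drops 'at midnight'.
(d) Not entailed — Mary loaded the cart, not the chest; the chest belongs to the unlocking event.

(a), (b), (c)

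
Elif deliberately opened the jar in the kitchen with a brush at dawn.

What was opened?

'the jar' marks the patient of the opening event.

the jar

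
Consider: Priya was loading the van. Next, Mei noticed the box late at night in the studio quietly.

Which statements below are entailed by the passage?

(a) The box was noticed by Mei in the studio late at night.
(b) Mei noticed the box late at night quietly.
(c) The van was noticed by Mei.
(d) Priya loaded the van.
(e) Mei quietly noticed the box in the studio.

(a) Entailed — dropping 'quietly' leaves a sub-description the original still satisfies.
(b) Entailed — the original entails any weakening of itself; this just drops 'in the studio'.
(c) Not entailed — Mei noticed the box, not the van; the van belongs to the loading event.
(d) Not entailed — 'was loading' is progressive on an accomplishment; it does not entail the completed 'loaded'.
(e) Entailed — dropping 'late at night' leaves a sub-description the original still satisfies.

(a), (b), (e)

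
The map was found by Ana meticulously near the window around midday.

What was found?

'the map' marks the patient of the finding event.

the map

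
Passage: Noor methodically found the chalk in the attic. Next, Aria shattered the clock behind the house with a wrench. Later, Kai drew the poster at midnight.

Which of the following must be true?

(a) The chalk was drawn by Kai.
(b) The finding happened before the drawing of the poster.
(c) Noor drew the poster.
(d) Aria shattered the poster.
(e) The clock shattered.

(a) Not entailed — Kai drew the poster, not the chalk; the chalk belongs to the finding event.
(b) Entailed — the narrative places the finding before the drawing.
(c) Not entailed — the passage has Kai drawing the poster, not Noor.
(d) Not entailed — Aria shattered the clock, not the poster; the poster belongs to the drawing event.
(e) Entailed — 'Aria shattered the clock' is causative; it entails the inchoative 'the clock shattered'.

(b), (e)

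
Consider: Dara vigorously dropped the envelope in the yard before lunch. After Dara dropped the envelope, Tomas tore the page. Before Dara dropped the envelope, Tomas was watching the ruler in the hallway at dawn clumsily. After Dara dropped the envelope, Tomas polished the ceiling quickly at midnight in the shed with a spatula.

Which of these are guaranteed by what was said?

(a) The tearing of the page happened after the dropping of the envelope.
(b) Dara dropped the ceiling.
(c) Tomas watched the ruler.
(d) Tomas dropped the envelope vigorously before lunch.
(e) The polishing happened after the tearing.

(a), (c)

(a) Entailed — the narrative places the dropping before the tearing.
(b) Not entailed — Dara dropped the envelope, not the ceiling; the ceiling belongs to the polishing event.
(c) Entailed — 'watch' is an activity; 'was watching' entails that some watching happened, so 'watched' holds.
(d) Not entailed — the passage has Dara dropping the envelope, not Tomas.
(e) Not entailed — the narrative doesn't order the tearing relative to the polishing.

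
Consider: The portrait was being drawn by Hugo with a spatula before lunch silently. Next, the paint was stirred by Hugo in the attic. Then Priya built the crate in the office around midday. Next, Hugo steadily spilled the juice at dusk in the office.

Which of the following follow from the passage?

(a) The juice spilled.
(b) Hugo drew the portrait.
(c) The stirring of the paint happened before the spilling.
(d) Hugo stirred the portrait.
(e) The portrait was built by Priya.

(a) Entailed — 'Hugo spilled the juice' is causative; it entails the inchoative 'the juice spilled'.
(b) Not entailed — 'was drawing' is progressive on an accomplishment; it does not entail the completed 'drew'.
(c) Entailed — the narrative places the stirring before the spilling.
(d) Not entailed — Hugo stirred the paint, not the portrait; the portrait belongs to the drawing event.
(e) Not entailed — Priya built the crate, not the portrait; the portrait belongs to the drawing event.

(a), (c)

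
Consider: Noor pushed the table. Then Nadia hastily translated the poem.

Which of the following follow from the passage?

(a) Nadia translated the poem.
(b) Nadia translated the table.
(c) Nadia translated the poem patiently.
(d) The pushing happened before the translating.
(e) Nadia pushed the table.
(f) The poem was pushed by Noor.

(a) Entailed — this follows by dropping conjuncts from the translating event's description.
(b) Not entailed — Nadia translated the poem, not the table; the table belongs to the pushing event.
(c) Not entailed — 'patiently' adds a manner not in (and inconsistent with) the original.
(d) Entailed — the narrative places the pushing before the translating.
(e) Not entailed — the passage has Noor pushing the table, not Nadia.
(f) Not entailed — Noor pushed the table, not the poem; the poem belongs to the translating event.

(a), (d)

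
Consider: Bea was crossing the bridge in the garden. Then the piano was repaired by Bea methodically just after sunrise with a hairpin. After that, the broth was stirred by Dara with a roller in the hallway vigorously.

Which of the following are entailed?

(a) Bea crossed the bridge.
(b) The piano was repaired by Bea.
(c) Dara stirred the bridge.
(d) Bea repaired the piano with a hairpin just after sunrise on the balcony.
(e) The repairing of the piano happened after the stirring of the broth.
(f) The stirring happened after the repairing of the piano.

(b), (f)

(a) Not entailed — 'was crossing' is progressive on an accomplishment; it does not entail the completed 'crossed'.
(b) Entailed — this follows by dropping conjuncts from the repairing event's description.
(c) Not entailed — Dara stirred the broth, not the bridge; the bridge belongs to the crossing event.
(d) Not entailed — 'on the balcony' adds information not in the original event.
(e) Not entailed — the narrative places the repairing before the stirring, not after.
(f) Entailed — the narrative places the repairing before the stirring.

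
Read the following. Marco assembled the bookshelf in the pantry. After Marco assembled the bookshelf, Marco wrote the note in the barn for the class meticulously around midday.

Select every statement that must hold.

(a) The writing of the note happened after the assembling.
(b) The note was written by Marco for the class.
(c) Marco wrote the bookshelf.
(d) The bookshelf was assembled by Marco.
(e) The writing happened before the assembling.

(a) Entailed — the narrative places the assembling before the writing.
(b) Entailed — this follows by dropping conjuncts from the writing event's description.
(c) Not entailed — Marco wrote the note, not the bookshelf; the bookshelf belongs to the assembling event.
(d) Entailed — the original entails any weakening of itself; this just drops 'in the pantry'.
(e) Not entailed — the narrative places the assembling before the writing, not after.

(a), (b), (d)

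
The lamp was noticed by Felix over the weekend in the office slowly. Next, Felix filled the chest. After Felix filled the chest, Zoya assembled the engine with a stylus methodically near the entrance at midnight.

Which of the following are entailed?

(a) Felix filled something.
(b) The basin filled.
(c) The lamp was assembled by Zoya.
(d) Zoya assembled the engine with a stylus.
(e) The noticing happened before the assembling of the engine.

(a) Entailed — every conjunct here is already in the original filling event.
(b) Not entailed — the chest is what filled, not the basin.
(c) Not entailed — Zoya assembled the engine, not the lamp; the lamp belongs to the noticing event.
(d) Entailed — dropping 'at midnight', 'methodically', 'near the entrance' leaves a sub-description the original still satisfies.
(e) Entailed — the narrative places the noticing before the assembling.

(a), (d), (e)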